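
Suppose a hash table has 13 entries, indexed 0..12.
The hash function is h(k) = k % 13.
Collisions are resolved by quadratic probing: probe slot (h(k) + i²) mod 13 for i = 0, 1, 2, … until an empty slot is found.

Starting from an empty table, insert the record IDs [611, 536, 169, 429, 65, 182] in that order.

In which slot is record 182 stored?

611: h=0 → slot 0
536: h=3 → slot 3
169: h=0, probe 0,1 → slot 1
429: h=0, probe 0,1,4 → slot 4
65: h=0, probe 0,1,4,9 → slot 9
182: h=0, probe 0,1,4,9,3,12 → slot 12
Table: [611, 169, —, 536, 429, —, —, —, —, 65, —, —, 182]

12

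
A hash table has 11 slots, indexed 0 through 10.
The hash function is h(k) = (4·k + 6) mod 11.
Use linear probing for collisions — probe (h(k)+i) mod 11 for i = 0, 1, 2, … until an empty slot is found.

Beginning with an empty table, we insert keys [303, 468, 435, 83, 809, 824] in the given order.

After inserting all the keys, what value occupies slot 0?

303 hashes to 8; slot 8 is free → place at 8.
468 hashes to 8; 8 taken → place at 9.
435 hashes to 8; 8,9 taken → place at 10.
83 hashes to 8; 8,9,10 taken → place at 0.
809 hashes to 8; 8,9,10,0 taken → place at 1.
824 hashes to 2; slot 2 is free → place at 2.
Table: [83, 809, 824, _, _, _, _, _, 303, 468, 435]

83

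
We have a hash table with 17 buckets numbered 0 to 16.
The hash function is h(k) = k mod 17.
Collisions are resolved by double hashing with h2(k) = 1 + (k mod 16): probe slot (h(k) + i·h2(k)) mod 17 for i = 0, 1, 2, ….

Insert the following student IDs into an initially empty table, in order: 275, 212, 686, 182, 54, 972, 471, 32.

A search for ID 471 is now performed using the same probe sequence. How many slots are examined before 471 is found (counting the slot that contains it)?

3

Insert 275: h=3, slot 3 empty -> index 3.
Insert 212: h=8, slot 8 empty -> index 8.
Insert 686: h=6, slot 6 empty -> index 6.
Insert 182: h=12, slot 12 empty -> index 12.
Insert 54: h=3, h2=7, slot 3 occupied -> index 10.
Insert 972: h=3, h2=13, slot 3 occupied -> index 16.
Insert 471: h=12, h2=8, slots 12,3 occupied -> index 11.
Insert 32: h=15, slot 15 empty -> index 15.
Table: [—, —, —, 275, —, —, 686, —, 212, —, 54, 471, 182, —, —, 32, 972]
Lookup 471: h=12, h2=8, probe 12,3,11 → found at 11.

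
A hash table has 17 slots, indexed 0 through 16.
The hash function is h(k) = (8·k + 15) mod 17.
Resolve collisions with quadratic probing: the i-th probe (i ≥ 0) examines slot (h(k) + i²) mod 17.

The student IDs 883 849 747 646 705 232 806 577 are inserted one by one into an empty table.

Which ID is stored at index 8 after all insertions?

883 hashes to 7; slot 7 is free -> place at 7.
849 hashes to 7; 7 taken -> place at 8.
747 hashes to 7; 7,8 taken -> place at 11.
646 hashes to 15; slot 15 is free -> place at 15.
705 hashes to 11; 11 taken -> place at 12.
232 hashes to 1; slot 1 is free -> place at 1.
806 hashes to 3; slot 3 is free -> place at 3.
577 hashes to 7; 7,8,11 taken -> place at 16.
Table: [-, 232, -, 806, -, -, -, 883, 849, -, -, 747, 705, -, -, 646, 577]

849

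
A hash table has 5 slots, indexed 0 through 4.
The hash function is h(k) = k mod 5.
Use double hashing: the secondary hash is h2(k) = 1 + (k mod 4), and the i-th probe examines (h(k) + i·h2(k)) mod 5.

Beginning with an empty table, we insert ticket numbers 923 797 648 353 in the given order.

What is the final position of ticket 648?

923 hashes to 3; slot 3 is free -> place at 3.
797 hashes to 2; slot 2 is free -> place at 2.
648 hashes to 3, h2=1; 3 taken -> place at 4.
353 hashes to 3, h2=2; 3 taken -> place at 0.
Table: [353, -, 797, 923, 648]

4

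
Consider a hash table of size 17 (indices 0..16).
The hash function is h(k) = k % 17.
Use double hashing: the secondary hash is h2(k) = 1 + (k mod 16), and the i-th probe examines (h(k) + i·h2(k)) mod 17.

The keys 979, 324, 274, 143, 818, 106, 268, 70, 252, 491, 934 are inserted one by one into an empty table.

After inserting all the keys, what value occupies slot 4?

106

Insert 979: h=10, slot 10 empty -> index 10.
Insert 324: h=1, slot 1 empty -> index 1.
Insert 274: h=2, slot 2 empty -> index 2.
Insert 143: h=7, slot 7 empty -> index 7.
Insert 818: h=2, h2=3, slot 2 occupied -> index 5.
Insert 106: h=4, slot 4 empty -> index 4.
Insert 268: h=13, slot 13 empty -> index 13.
Insert 70: h=2, h2=7, slot 2 occupied -> index 9.
Insert 252: h=14, slot 14 empty -> index 14.
Insert 491: h=15, slot 15 empty -> index 15.
Insert 934: h=16, slot 16 empty -> index 16.
Table: [_, 324, 274, _, 106, 818, _, 143, _, 70, 979, _, _, 268, 252, 491, 934]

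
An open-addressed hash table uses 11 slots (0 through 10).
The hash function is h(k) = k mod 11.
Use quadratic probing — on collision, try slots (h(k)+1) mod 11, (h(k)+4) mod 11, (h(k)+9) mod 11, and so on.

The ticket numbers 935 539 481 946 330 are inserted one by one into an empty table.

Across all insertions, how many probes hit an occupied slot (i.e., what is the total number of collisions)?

935 hashes to 0; slot 0 is free -> place at 0.
539 hashes to 0; 0 taken -> place at 1.
481 hashes to 8; slot 8 is free -> place at 8.
946 hashes to 0; 0,1 taken -> place at 4.
330 hashes to 0; 0,1,4 taken -> place at 9.
Table: [935, 539, ∅, ∅, 946, ∅, ∅, ∅, 481, 330, ∅]

6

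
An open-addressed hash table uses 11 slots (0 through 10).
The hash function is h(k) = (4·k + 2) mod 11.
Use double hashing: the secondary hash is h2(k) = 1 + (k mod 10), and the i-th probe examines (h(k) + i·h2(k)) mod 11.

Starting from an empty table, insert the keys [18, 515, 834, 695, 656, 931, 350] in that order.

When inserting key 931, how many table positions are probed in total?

Insert 18: h=8, slot 8 empty => index 8.
Insert 515: h=5, slot 5 empty => index 5.
Insert 834: h=5, h2=5, slot 5 occupied => index 10.
Insert 695: h=10, h2=6, slots 10,5 occupied => index 0.
Insert 656: h=8, h2=7, slot 8 occupied => index 4.
Insert 931: h=8, h2=2, slots 8,10 occupied => index 1.
Insert 350: h=5, h2=1, slot 5 occupied => index 6.
Table: [695, 931, —, —, 656, 515, 350, —, 18, —, 834]

3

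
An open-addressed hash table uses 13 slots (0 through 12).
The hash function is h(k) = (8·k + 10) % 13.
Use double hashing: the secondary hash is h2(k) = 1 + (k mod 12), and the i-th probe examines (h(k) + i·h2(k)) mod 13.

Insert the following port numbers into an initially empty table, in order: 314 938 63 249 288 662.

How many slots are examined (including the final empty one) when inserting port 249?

2

314 hashes to 0; slot 0 is free -> place at 0.
938 hashes to 0, h2=3; 0 taken -> place at 3.
63 hashes to 7; slot 7 is free -> place at 7.
249 hashes to 0, h2=10; 0 taken -> place at 10.
288 hashes to 0, h2=1; 0 taken -> place at 1.
662 hashes to 2; slot 2 is free -> place at 2.
Table: [314, 288, 662, 938, —, —, —, 63, —, —, 249, —, —]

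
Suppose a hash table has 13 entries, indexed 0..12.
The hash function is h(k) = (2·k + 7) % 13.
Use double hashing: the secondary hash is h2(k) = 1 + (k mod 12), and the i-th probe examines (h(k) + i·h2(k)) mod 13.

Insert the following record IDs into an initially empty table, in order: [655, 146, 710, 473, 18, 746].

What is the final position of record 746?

655 hashes to 4; slot 4 is free -> place at 4.
146 hashes to 0; slot 0 is free -> place at 0.
710 hashes to 10; slot 10 is free -> place at 10.
473 hashes to 4, h2=6; 4,10 taken -> place at 3.
18 hashes to 4, h2=7; 4 taken -> place at 11.
746 hashes to 4, h2=3; 4 taken -> place at 7.
Table: [146, -, -, 473, 655, -, -, 746, -, -, 710, 18, -]

7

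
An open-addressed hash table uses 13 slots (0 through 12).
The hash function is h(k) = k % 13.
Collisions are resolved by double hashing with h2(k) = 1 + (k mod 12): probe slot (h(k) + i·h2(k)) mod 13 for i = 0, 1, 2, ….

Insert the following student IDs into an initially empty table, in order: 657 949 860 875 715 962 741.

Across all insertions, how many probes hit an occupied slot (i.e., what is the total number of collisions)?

3

657 hashes to 7; slot 7 is free => place at 7.
949 hashes to 0; slot 0 is free => place at 0.
860 hashes to 2; slot 2 is free => place at 2.
875 hashes to 4; slot 4 is free => place at 4.
715 hashes to 0, h2=8; 0 taken => place at 8.
962 hashes to 0, h2=3; 0 taken => place at 3.
741 hashes to 0, h2=10; 0 taken => place at 10.
Table: [949, ., 860, 962, 875, ., ., 657, 715, ., 741, ., .]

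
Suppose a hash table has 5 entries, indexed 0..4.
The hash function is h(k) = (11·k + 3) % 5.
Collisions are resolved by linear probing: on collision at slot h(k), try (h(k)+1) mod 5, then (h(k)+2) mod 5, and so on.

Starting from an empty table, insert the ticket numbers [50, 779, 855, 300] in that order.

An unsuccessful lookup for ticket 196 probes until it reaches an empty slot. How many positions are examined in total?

3

50: h=3 → slot 3
779: h=2 → slot 2
855: h=3, probe 3,4 → slot 4
300: h=3, probe 3,4,0 → slot 0
Table: [300, ., 779, 50, 855]
Lookup 196: h=4, probe 4,0,1 → slot 1 empty, not found.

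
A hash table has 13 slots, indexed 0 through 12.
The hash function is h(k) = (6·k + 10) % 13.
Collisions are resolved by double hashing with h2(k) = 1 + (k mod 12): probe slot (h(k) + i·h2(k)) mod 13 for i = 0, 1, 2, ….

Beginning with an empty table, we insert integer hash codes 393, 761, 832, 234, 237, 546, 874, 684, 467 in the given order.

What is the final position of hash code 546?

11

Insert 393: h=2, slot 2 empty -> index 2.
Insert 761: h=0, slot 0 empty -> index 0.
Insert 832: h=10, slot 10 empty -> index 10.
Insert 234: h=10, h2=7, slot 10 occupied -> index 4.
Insert 237: h=2, h2=10, slot 2 occupied -> index 12.
Insert 546: h=10, h2=7, slots 10,4 occupied -> index 11.
Insert 874: h=2, h2=11, slots 2,0,11 occupied -> index 9.
Insert 684: h=6, slot 6 empty -> index 6.
Insert 467: h=4, h2=12, slot 4 occupied -> index 3.
Table: [761, —, 393, 467, 234, —, 684, —, —, 874, 832, 546, 237]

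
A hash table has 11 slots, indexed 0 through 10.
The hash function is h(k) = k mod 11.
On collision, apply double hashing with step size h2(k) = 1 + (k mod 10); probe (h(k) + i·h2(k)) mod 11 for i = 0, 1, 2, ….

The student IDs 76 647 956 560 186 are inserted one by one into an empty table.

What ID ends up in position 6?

76: h=10 → slot 10
647: h=9 → slot 9
956: h=10, h2=7, probe 10,6 → slot 6
560: h=10, h2=1, probe 10,0 → slot 0
186: h=10, h2=7, probe 10,6,2 → slot 2
Table: [560, —, 186, —, —, —, 956, —, —, 647, 76]

956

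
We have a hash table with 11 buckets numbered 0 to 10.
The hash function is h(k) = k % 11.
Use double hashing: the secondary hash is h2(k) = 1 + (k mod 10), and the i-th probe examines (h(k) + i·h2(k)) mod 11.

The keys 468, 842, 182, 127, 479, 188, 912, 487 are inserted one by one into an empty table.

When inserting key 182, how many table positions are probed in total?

3

468: h=6 -> slot 6
842: h=6, h2=3, probe 6,9 -> slot 9
182: h=6, h2=3, probe 6,9,1 -> slot 1
127: h=6, h2=8, probe 6,3 -> slot 3
479: h=6, h2=10, probe 6,5 -> slot 5
188: h=1, h2=9, probe 1,10 -> slot 10
912: h=10, h2=3, probe 10,2 -> slot 2
487: h=3, h2=8, probe 3,0 -> slot 0
Table: [487, 182, 912, 127, -, 479, 468, -, -, 842, 188]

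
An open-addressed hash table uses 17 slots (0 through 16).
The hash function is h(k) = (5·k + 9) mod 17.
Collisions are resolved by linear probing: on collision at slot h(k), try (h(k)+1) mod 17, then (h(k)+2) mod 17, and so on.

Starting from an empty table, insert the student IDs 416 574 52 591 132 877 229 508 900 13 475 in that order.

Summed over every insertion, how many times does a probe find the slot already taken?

11

416 hashes to 15; slot 15 is free => place at 15.
574 hashes to 6; slot 6 is free => place at 6.
52 hashes to 14; slot 14 is free => place at 14.
591 hashes to 6; 6 taken => place at 7.
132 hashes to 6; 6,7 taken => place at 8.
877 hashes to 8; 8 taken => place at 9.
229 hashes to 15; 15 taken => place at 16.
508 hashes to 16; 16 taken => place at 0.
900 hashes to 4; slot 4 is free => place at 4.
13 hashes to 6; 6,7,8,9 taken => place at 10.
475 hashes to 4; 4 taken => place at 5.
Table: [508, -, -, -, 900, 475, 574, 591, 132, 877, 13, -, -, -, 52, 416, 229]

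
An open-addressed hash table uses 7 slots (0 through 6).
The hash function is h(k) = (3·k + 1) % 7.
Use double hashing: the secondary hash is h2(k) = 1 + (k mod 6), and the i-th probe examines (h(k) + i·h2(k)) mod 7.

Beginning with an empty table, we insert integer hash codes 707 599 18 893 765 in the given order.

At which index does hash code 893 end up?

5

707 hashes to 1; slot 1 is free -> place at 1.
599 hashes to 6; slot 6 is free -> place at 6.
18 hashes to 6, h2=1; 6 taken -> place at 0.
893 hashes to 6, h2=6; 6 taken -> place at 5.
765 hashes to 0, h2=4; 0 taken -> place at 4.
Table: [18, 707, _, _, 765, 893, 599]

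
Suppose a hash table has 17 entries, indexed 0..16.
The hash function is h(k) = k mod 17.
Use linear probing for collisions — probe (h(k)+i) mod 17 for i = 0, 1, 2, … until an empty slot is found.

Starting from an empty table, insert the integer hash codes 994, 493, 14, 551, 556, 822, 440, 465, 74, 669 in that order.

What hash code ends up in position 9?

Insert 994: h=8, slot 8 empty -> index 8.
Insert 493: h=0, slot 0 empty -> index 0.
Insert 14: h=14, slot 14 empty -> index 14.
Insert 551: h=7, slot 7 empty -> index 7.
Insert 556: h=12, slot 12 empty -> index 12.
Insert 822: h=6, slot 6 empty -> index 6.
Insert 440: h=15, slot 15 empty -> index 15.
Insert 465: h=6, slots 6,7,8 occupied -> index 9.
Insert 74: h=6, slots 6,7,8,9 occupied -> index 10.
Insert 669: h=6, slots 6,7,8,9,10 occupied -> index 11.
Table: [493, -, -, -, -, -, 822, 551, 994, 465, 74, 669, 556, -, 14, 440, -]

465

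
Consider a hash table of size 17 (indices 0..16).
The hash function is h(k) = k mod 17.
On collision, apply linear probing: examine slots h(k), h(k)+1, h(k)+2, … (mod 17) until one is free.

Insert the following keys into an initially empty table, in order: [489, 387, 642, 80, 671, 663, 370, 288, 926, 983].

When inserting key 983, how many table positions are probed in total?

Insert 489: h=13, slot 13 empty → index 13.
Insert 387: h=13, slot 13 occupied → index 14.
Insert 642: h=13, slots 13,14 occupied → index 15.
Insert 80: h=12, slot 12 empty → index 12.
Insert 671: h=8, slot 8 empty → index 8.
Insert 663: h=0, slot 0 empty → index 0.
Insert 370: h=13, slots 13,14,15 occupied → index 16.
Insert 288: h=16, slots 16,0 occupied → index 1.
Insert 926: h=8, slot 8 occupied → index 9.
Insert 983: h=14, slots 14,15,16,0,1 occupied → index 2.
Table: [663, 288, 983, -, -, -, -, -, 671, 926, -, -, 80, 489, 387, 642, 370]

6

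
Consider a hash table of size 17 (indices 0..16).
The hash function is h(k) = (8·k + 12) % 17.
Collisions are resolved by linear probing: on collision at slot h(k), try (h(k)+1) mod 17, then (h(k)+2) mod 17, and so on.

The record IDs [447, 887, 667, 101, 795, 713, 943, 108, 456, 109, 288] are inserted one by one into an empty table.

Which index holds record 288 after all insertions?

447: h=1 => slot 1
887: h=2 => slot 2
667: h=10 => slot 10
101: h=4 => slot 4
795: h=14 => slot 14
713: h=4, probe 4,5 => slot 5
943: h=8 => slot 8
108: h=9 => slot 9
456: h=5, probe 5,6 => slot 6
109: h=0 => slot 0
288: h=4, probe 4,5,6,7 => slot 7
Table: [109, 447, 887, ., 101, 713, 456, 288, 943, 108, 667, ., ., ., 795, ., .]

7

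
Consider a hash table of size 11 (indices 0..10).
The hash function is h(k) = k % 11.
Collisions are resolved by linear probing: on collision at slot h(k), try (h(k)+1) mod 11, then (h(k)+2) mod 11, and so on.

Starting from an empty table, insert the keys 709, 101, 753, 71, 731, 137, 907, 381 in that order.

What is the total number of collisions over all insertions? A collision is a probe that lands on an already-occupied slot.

Insert 709: h=5, slot 5 empty -> index 5.
Insert 101: h=2, slot 2 empty -> index 2.
Insert 753: h=5, slot 5 occupied -> index 6.
Insert 71: h=5, slots 5,6 occupied -> index 7.
Insert 731: h=5, slots 5,6,7 occupied -> index 8.
Insert 137: h=5, slots 5,6,7,8 occupied -> index 9.
Insert 907: h=5, slots 5,6,7,8,9 occupied -> index 10.
Insert 381: h=7, slots 7,8,9,10 occupied -> index 0.
Table: [381, ∅, 101, ∅, ∅, 709, 753, 71, 731, 137, 907]

19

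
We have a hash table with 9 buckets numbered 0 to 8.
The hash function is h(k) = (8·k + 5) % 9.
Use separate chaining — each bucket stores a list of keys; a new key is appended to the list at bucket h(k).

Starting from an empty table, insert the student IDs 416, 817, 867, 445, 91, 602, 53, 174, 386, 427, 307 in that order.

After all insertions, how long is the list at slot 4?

416 → bucket 3
817 → bucket 7
867 → bucket 2
445 → bucket 1
91 → bucket 4
602 → bucket 6
53 → bucket 6 (collision)
174 → bucket 2 (collision)
386 → bucket 6 (collision)
427 → bucket 1 (collision)
307 → bucket 4 (collision)
Final buckets:
0: ∅
1: 445 -> 427
2: 867 -> 174
3: 416
4: 91 -> 307
5: ∅
6: 602 -> 53 -> 386
7: 817
8: ∅

2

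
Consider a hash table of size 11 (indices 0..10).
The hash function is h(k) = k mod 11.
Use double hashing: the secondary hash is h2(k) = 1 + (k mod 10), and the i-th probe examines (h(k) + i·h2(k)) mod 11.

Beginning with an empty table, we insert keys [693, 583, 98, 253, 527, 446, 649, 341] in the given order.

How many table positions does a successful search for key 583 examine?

Insert 693: h=0, slot 0 empty -> index 0.
Insert 583: h=0, h2=4, slot 0 occupied -> index 4.
Insert 98: h=10, slot 10 empty -> index 10.
Insert 253: h=0, h2=4, slots 0,4 occupied -> index 8.
Insert 527: h=10, h2=8, slot 10 occupied -> index 7.
Insert 446: h=6, slot 6 empty -> index 6.
Insert 649: h=0, h2=10, slots 0,10 occupied -> index 9.
Insert 341: h=0, h2=2, slot 0 occupied -> index 2.
Table: [693, _, 341, _, 583, _, 446, 527, 253, 649, 98]
Lookup 583: h=0, h2=4, probe 0,4 → found at 4.

2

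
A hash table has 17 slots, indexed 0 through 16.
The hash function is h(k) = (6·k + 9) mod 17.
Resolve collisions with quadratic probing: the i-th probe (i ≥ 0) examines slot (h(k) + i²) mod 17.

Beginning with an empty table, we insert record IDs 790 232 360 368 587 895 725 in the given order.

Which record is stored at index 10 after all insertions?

790 hashes to 6; slot 6 is free → place at 6.
232 hashes to 7; slot 7 is free → place at 7.
360 hashes to 10; slot 10 is free → place at 10.
368 hashes to 7; 7 taken → place at 8.
587 hashes to 12; slot 12 is free → place at 12.
895 hashes to 7; 7,8 taken → place at 11.
725 hashes to 7; 7,8,11 taken → place at 16.
Table: [-, -, -, -, -, -, 790, 232, 368, -, 360, 895, 587, -, -, -, 725]

360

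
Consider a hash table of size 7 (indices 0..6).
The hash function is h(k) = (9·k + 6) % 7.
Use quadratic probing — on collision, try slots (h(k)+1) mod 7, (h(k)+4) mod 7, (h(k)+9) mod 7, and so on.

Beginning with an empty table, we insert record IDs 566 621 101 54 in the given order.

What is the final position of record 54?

566 hashes to 4; slot 4 is free -> place at 4.
621 hashes to 2; slot 2 is free -> place at 2.
101 hashes to 5; slot 5 is free -> place at 5.
54 hashes to 2; 2 taken -> place at 3.
Table: [—, —, 621, 54, 566, 101, —]

3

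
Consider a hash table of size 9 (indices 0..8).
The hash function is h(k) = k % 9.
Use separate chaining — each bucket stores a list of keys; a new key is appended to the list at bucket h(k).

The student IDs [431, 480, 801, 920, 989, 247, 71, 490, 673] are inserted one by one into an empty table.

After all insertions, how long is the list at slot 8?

3

Insert 431: h=8, bucket 8 empty -> new chain.
Insert 480: h=3, bucket 3 empty -> new chain.
Insert 801: h=0, bucket 0 empty -> new chain.
Insert 920: h=2, bucket 2 empty -> new chain.
Insert 989: h=8, bucket 8 nonempty -> append to chain.
Insert 247: h=4, bucket 4 empty -> new chain.
Insert 71: h=8, bucket 8 nonempty -> append to chain.
Insert 490: h=4, bucket 4 nonempty -> append to chain.
Insert 673: h=7, bucket 7 empty -> new chain.
Final buckets:
0: 801
1: .
2: 920
3: 480
4: 247 -> 490
5: .
6: .
7: 673
8: 431 -> 989 -> 71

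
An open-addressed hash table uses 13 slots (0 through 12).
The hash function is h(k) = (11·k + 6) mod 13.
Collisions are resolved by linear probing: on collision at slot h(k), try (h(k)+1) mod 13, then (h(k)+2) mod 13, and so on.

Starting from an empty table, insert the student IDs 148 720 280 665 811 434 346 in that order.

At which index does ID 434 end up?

12

Insert 148: h=9, slot 9 empty -> index 9.
Insert 720: h=9, slot 9 occupied -> index 10.
Insert 280: h=5, slot 5 empty -> index 5.
Insert 665: h=2, slot 2 empty -> index 2.
Insert 811: h=9, slots 9,10 occupied -> index 11.
Insert 434: h=9, slots 9,10,11 occupied -> index 12.
Insert 346: h=3, slot 3 empty -> index 3.
Table: [_, _, 665, 346, _, 280, _, _, _, 148, 720, 811, 434]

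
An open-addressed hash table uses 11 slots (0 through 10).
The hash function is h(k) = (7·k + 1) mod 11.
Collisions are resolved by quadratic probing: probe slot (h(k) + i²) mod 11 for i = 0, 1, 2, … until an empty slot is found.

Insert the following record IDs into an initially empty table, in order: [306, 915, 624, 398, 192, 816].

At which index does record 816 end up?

306 hashes to 9; slot 9 is free -> place at 9.
915 hashes to 4; slot 4 is free -> place at 4.
624 hashes to 2; slot 2 is free -> place at 2.
398 hashes to 4; 4 taken -> place at 5.
192 hashes to 3; slot 3 is free -> place at 3.
816 hashes to 4; 4,5 taken -> place at 8.
Table: [_, _, 624, 192, 915, 398, _, _, 816, 306, _]

8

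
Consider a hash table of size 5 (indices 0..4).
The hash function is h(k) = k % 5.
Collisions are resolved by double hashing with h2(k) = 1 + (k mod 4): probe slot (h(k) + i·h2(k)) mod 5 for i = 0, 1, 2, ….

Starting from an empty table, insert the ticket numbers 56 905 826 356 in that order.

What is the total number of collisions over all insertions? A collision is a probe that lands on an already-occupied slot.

2

56 hashes to 1; slot 1 is free => place at 1.
905 hashes to 0; slot 0 is free => place at 0.
826 hashes to 1, h2=3; 1 taken => place at 4.
356 hashes to 1, h2=1; 1 taken => place at 2.
Table: [905, 56, 356, _, 826]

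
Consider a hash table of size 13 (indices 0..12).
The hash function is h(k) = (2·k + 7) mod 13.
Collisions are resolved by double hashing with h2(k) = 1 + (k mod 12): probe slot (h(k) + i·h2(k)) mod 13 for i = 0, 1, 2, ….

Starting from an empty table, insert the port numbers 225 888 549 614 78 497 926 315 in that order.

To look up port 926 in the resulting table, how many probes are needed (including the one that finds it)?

225 hashes to 2; slot 2 is free → place at 2.
888 hashes to 2, h2=1; 2 taken → place at 3.
549 hashes to 0; slot 0 is free → place at 0.
614 hashes to 0, h2=3; 0,3 taken → place at 6.
78 hashes to 7; slot 7 is free → place at 7.
497 hashes to 0, h2=6; 0,6 taken → place at 12.
926 hashes to 0, h2=3; 0,3,6 taken → place at 9.
315 hashes to 0, h2=4; 0 taken → place at 4.
Table: [549, ∅, 225, 888, 315, ∅, 614, 78, ∅, 926, ∅, ∅, 497]
Lookup 926: h=0, h2=3, probe 0,3,6,9 → found at 9.

4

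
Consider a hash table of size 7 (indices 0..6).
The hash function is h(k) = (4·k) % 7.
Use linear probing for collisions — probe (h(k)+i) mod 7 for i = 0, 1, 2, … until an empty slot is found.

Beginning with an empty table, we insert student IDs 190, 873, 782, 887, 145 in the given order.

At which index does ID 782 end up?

0

190 hashes to 4; slot 4 is free → place at 4.
873 hashes to 6; slot 6 is free → place at 6.
782 hashes to 6; 6 taken → place at 0.
887 hashes to 6; 6,0 taken → place at 1.
145 hashes to 6; 6,0,1 taken → place at 2.
Table: [782, 887, 145, ∅, 190, ∅, 873]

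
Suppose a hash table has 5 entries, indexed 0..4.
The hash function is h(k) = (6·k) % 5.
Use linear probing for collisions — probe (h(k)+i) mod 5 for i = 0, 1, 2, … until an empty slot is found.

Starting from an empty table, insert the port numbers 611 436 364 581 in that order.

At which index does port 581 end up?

3

611 hashes to 1; slot 1 is free -> place at 1.
436 hashes to 1; 1 taken -> place at 2.
364 hashes to 4; slot 4 is free -> place at 4.
581 hashes to 1; 1,2 taken -> place at 3.
Table: [., 611, 436, 581, 364]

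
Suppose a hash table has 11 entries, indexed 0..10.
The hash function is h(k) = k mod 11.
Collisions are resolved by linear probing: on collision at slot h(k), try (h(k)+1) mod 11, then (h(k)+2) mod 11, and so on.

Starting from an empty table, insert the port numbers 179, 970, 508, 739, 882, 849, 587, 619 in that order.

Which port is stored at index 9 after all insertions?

179: h=3 -> slot 3
970: h=2 -> slot 2
508: h=2, probe 2,3,4 -> slot 4
739: h=2, probe 2,3,4,5 -> slot 5
882: h=2, probe 2,3,4,5,6 -> slot 6
849: h=2, probe 2,3,4,5,6,7 -> slot 7
587: h=4, probe 4,5,6,7,8 -> slot 8
619: h=3, probe 3,4,5,6,7,8,9 -> slot 9
Table: [—, —, 970, 179, 508, 739, 882, 849, 587, 619, —]

619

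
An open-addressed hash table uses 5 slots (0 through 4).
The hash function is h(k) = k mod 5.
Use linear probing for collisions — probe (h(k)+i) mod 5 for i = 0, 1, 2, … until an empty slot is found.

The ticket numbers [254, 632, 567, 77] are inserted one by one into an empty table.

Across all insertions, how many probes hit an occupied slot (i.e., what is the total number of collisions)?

4

Insert 254: h=4, slot 4 empty => index 4.
Insert 632: h=2, slot 2 empty => index 2.
Insert 567: h=2, slot 2 occupied => index 3.
Insert 77: h=2, slots 2,3,4 occupied => index 0.
Table: [77, -, 632, 567, 254]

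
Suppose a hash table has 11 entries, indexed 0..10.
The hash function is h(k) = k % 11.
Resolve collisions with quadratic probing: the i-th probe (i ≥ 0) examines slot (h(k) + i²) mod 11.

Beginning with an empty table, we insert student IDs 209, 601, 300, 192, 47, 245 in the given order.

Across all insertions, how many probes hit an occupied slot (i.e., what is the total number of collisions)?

209 hashes to 0; slot 0 is free -> place at 0.
601 hashes to 7; slot 7 is free -> place at 7.
300 hashes to 3; slot 3 is free -> place at 3.
192 hashes to 5; slot 5 is free -> place at 5.
47 hashes to 3; 3 taken -> place at 4.
245 hashes to 3; 3,4,7 taken -> place at 1.
Table: [209, 245, _, 300, 47, 192, _, 601, _, _, _]

4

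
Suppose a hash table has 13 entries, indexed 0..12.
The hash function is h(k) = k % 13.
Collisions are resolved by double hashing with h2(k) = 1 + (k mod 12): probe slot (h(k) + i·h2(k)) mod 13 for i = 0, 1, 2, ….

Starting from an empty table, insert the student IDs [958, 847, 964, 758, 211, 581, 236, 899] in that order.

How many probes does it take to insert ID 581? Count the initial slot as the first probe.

958: h=9 → slot 9
847: h=2 → slot 2
964: h=2, h2=5, probe 2,7 → slot 7
758: h=4 → slot 4
211: h=3 → slot 3
581: h=9, h2=6, probe 9,2,8 → slot 8
236: h=2, h2=9, probe 2,11 → slot 11
899: h=2, h2=12, probe 2,1 → slot 1
Table: [-, 899, 847, 211, 758, -, -, 964, 581, 958, -, 236, -]

3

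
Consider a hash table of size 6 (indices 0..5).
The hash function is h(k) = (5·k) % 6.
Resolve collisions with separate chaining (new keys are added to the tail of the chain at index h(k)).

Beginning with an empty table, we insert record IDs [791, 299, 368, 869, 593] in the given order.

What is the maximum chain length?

791 → bucket 1
299 → bucket 1 (collision)
368 → bucket 4
869 → bucket 1 (collision)
593 → bucket 1 (collision)
Final buckets:
0: .
1: 791 -> 299 -> 869 -> 593
2: .
3: .
4: 368
5: .

4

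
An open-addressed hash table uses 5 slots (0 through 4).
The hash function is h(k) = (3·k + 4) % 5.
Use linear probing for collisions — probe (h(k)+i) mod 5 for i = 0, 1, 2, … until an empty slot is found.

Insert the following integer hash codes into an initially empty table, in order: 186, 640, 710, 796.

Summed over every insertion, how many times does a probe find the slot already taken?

2

Insert 186: h=2, slot 2 empty => index 2.
Insert 640: h=4, slot 4 empty => index 4.
Insert 710: h=4, slot 4 occupied => index 0.
Insert 796: h=2, slot 2 occupied => index 3.
Table: [710, ., 186, 796, 640]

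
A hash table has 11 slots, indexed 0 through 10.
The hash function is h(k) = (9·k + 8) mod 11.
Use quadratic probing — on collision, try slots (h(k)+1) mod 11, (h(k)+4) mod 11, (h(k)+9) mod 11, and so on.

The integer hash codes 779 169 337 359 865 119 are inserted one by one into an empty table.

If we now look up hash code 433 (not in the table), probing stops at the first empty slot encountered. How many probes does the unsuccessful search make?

Insert 779: h=1, slot 1 empty -> index 1.
Insert 169: h=0, slot 0 empty -> index 0.
Insert 337: h=5, slot 5 empty -> index 5.
Insert 359: h=5, slot 5 occupied -> index 6.
Insert 865: h=5, slots 5,6 occupied -> index 9.
Insert 119: h=1, slot 1 occupied -> index 2.
Table: [169, 779, 119, —, —, 337, 359, —, —, 865, —]
Lookup 433: h=0, probe 0,1,4 → slot 4 empty, not found.

3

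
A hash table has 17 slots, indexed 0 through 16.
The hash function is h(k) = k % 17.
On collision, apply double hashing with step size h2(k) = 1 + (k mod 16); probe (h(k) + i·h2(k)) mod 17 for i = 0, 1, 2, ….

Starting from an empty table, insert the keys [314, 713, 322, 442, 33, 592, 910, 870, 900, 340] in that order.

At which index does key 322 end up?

314 hashes to 8; slot 8 is free => place at 8.
713 hashes to 16; slot 16 is free => place at 16.
322 hashes to 16, h2=3; 16 taken => place at 2.
442 hashes to 0; slot 0 is free => place at 0.
33 hashes to 16, h2=2; 16 taken => place at 1.
592 hashes to 14; slot 14 is free => place at 14.
910 hashes to 9; slot 9 is free => place at 9.
870 hashes to 3; slot 3 is free => place at 3.
900 hashes to 16, h2=5; 16 taken => place at 4.
340 hashes to 0, h2=5; 0 taken => place at 5.
Table: [442, 33, 322, 870, 900, 340, -, -, 314, 910, -, -, -, -, 592, -, 713]

2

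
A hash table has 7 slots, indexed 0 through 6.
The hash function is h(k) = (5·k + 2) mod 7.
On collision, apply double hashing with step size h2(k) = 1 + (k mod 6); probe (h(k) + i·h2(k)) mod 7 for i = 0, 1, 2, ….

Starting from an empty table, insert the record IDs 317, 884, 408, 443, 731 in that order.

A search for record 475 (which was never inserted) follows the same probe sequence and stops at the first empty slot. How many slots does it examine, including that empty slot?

6

Insert 317: h=5, slot 5 empty => index 5.
Insert 884: h=5, h2=3, slot 5 occupied => index 1.
Insert 408: h=5, h2=1, slot 5 occupied => index 6.
Insert 443: h=5, h2=6, slot 5 occupied => index 4.
Insert 731: h=3, slot 3 empty => index 3.
Table: [—, 884, —, 731, 443, 317, 408]
Lookup 475: h=4, h2=2, probe 4,6,1,3,5,0 → slot 0 empty, not found.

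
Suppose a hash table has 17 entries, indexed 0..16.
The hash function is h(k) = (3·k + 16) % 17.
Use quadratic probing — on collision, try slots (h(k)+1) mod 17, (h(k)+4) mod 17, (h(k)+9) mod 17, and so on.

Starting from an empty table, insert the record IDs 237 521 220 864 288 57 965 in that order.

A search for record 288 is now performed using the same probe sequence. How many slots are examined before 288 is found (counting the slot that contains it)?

3

Insert 237: h=13, slot 13 empty => index 13.
Insert 521: h=15, slot 15 empty => index 15.
Insert 220: h=13, slot 13 occupied => index 14.
Insert 864: h=7, slot 7 empty => index 7.
Insert 288: h=13, slots 13,14 occupied => index 0.
Insert 57: h=0, slot 0 occupied => index 1.
Insert 965: h=4, slot 4 empty => index 4.
Table: [288, 57, ., ., 965, ., ., 864, ., ., ., ., ., 237, 220, 521, .]
Lookup 288: h=13, probe 13,14,0 → found at 0.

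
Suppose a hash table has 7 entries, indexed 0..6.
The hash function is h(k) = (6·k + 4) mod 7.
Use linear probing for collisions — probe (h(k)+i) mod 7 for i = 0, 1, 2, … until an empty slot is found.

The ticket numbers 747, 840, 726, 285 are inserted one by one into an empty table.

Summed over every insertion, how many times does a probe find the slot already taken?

747 hashes to 6; slot 6 is free => place at 6.
840 hashes to 4; slot 4 is free => place at 4.
726 hashes to 6; 6 taken => place at 0.
285 hashes to 6; 6,0 taken => place at 1.
Table: [726, 285, ∅, ∅, 840, ∅, 747]

3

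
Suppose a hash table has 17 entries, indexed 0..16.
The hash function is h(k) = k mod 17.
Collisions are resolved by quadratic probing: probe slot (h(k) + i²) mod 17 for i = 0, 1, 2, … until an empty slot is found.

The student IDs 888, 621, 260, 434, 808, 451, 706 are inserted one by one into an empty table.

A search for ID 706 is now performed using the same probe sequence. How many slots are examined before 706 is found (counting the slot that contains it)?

5

888 hashes to 4; slot 4 is free -> place at 4.
621 hashes to 9; slot 9 is free -> place at 9.
260 hashes to 5; slot 5 is free -> place at 5.
434 hashes to 9; 9 taken -> place at 10.
808 hashes to 9; 9,10 taken -> place at 13.
451 hashes to 9; 9,10,13 taken -> place at 1.
706 hashes to 9; 9,10,13,1 taken -> place at 8.
Table: [∅, 451, ∅, ∅, 888, 260, ∅, ∅, 706, 621, 434, ∅, ∅, 808, ∅, ∅, ∅]
Lookup 706: h=9, probe 9,10,13,1,8 → found at 8.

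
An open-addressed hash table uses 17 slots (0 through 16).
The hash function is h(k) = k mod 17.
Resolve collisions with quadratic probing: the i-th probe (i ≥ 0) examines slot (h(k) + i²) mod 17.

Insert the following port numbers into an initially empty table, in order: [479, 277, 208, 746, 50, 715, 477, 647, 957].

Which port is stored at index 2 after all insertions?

479 hashes to 3; slot 3 is free -> place at 3.
277 hashes to 5; slot 5 is free -> place at 5.
208 hashes to 4; slot 4 is free -> place at 4.
746 hashes to 15; slot 15 is free -> place at 15.
50 hashes to 16; slot 16 is free -> place at 16.
715 hashes to 1; slot 1 is free -> place at 1.
477 hashes to 1; 1 taken -> place at 2.
647 hashes to 1; 1,2,5 taken -> place at 10.
957 hashes to 5; 5 taken -> place at 6.
Table: [∅, 715, 477, 479, 208, 277, 957, ∅, ∅, ∅, 647, ∅, ∅, ∅, ∅, 746, 50]

477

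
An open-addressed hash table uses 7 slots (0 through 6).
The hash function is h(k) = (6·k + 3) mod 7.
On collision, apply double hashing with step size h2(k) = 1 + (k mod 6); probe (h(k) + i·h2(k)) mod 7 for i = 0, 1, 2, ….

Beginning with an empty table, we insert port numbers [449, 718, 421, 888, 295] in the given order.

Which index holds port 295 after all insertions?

Insert 449: h=2, slot 2 empty → index 2.
Insert 718: h=6, slot 6 empty → index 6.
Insert 421: h=2, h2=2, slot 2 occupied → index 4.
Insert 888: h=4, h2=1, slot 4 occupied → index 5.
Insert 295: h=2, h2=2, slots 2,4,6 occupied → index 1.
Table: [—, 295, 449, —, 421, 888, 718]

1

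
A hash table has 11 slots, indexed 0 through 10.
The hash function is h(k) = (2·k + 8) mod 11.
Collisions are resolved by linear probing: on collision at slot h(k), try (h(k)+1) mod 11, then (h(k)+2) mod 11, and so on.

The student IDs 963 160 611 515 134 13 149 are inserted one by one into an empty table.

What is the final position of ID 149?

3

963: h=9 -> slot 9
160: h=9, probe 9,10 -> slot 10
611: h=9, probe 9,10,0 -> slot 0
515: h=4 -> slot 4
134: h=1 -> slot 1
13: h=1, probe 1,2 -> slot 2
149: h=9, probe 9,10,0,1,2,3 -> slot 3
Table: [611, 134, 13, 149, 515, ., ., ., ., 963, 160]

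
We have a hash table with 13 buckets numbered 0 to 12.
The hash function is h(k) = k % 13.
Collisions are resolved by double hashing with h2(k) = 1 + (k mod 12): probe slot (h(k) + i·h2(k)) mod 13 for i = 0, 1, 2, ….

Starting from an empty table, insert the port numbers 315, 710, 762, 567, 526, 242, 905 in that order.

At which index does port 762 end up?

2

315: h=3 -> slot 3
710: h=8 -> slot 8
762: h=8, h2=7, probe 8,2 -> slot 2
567: h=8, h2=4, probe 8,12 -> slot 12
526: h=6 -> slot 6
242: h=8, h2=3, probe 8,11 -> slot 11
905: h=8, h2=6, probe 8,1 -> slot 1
Table: [-, 905, 762, 315, -, -, 526, -, 710, -, -, 242, 567]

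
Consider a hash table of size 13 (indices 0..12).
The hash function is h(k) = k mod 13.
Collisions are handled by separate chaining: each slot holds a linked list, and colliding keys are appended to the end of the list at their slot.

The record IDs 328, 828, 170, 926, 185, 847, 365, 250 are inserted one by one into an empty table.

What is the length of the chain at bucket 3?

328 → bucket 3
828 → bucket 9
170 → bucket 1
926 → bucket 3 (collision)
185 → bucket 3 (collision)
847 → bucket 2
365 → bucket 1 (collision)
250 → bucket 3 (collision)
Final buckets:
0: _
1: 170 -> 365
2: 847
3: 328 -> 926 -> 185 -> 250
4: _
5: _
6: _
7: _
8: _
9: 828
10: _
11: _
12: _

4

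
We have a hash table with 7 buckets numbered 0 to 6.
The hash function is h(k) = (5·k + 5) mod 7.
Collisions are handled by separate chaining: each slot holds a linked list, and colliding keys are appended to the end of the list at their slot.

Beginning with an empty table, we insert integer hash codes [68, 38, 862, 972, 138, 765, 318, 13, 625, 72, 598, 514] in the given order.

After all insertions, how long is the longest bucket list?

4

68 -> bucket 2
38 -> bucket 6
862 -> bucket 3
972 -> bucket 0
138 -> bucket 2 (collision)
765 -> bucket 1
318 -> bucket 6 (collision)
13 -> bucket 0 (collision)
625 -> bucket 1 (collision)
72 -> bucket 1 (collision)
598 -> bucket 6 (collision)
514 -> bucket 6 (collision)
Final buckets:
0: 972 -> 13
1: 765 -> 625 -> 72
2: 68 -> 138
3: 862
4: -
5: -
6: 38 -> 318 -> 598 -> 514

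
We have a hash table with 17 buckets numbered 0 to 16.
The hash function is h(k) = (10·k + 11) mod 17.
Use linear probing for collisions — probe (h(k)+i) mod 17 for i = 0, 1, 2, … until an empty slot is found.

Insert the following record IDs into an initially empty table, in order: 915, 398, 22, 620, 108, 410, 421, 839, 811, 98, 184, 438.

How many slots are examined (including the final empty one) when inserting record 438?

4

915 hashes to 15; slot 15 is free => place at 15.
398 hashes to 13; slot 13 is free => place at 13.
22 hashes to 10; slot 10 is free => place at 10.
620 hashes to 6; slot 6 is free => place at 6.
108 hashes to 3; slot 3 is free => place at 3.
410 hashes to 14; slot 14 is free => place at 14.
421 hashes to 5; slot 5 is free => place at 5.
839 hashes to 3; 3 taken => place at 4.
811 hashes to 12; slot 12 is free => place at 12.
98 hashes to 5; 5,6 taken => place at 7.
184 hashes to 15; 15 taken => place at 16.
438 hashes to 5; 5,6,7 taken => place at 8.
Table: [., ., ., 108, 839, 421, 620, 98, 438, ., 22, ., 811, 398, 410, 915, 184]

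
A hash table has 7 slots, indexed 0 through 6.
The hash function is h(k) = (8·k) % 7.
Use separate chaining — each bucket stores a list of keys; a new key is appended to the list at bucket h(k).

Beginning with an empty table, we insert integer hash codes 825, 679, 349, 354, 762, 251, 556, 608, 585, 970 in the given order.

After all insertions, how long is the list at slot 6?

5

Insert 825: h=6, bucket 6 empty -> new chain.
Insert 679: h=0, bucket 0 empty -> new chain.
Insert 349: h=6, bucket 6 nonempty -> append to chain.
Insert 354: h=4, bucket 4 empty -> new chain.
Insert 762: h=6, bucket 6 nonempty -> append to chain.
Insert 251: h=6, bucket 6 nonempty -> append to chain.
Insert 556: h=3, bucket 3 empty -> new chain.
Insert 608: h=6, bucket 6 nonempty -> append to chain.
Insert 585: h=4, bucket 4 nonempty -> append to chain.
Insert 970: h=4, bucket 4 nonempty -> append to chain.
Final buckets:
0: 679
1: ∅
2: ∅
3: 556
4: 354 -> 585 -> 970
5: ∅
6: 825 -> 349 -> 762 -> 251 -> 608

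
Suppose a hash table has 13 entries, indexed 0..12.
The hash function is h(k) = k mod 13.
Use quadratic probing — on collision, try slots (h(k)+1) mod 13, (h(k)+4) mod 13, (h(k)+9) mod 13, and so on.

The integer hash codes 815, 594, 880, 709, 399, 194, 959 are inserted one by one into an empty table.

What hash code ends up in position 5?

815: h=9 → slot 9
594: h=9, probe 9,10 → slot 10
880: h=9, probe 9,10,0 → slot 0
709: h=7 → slot 7
399: h=9, probe 9,10,0,5 → slot 5
194: h=12 → slot 12
959: h=10, probe 10,11 → slot 11
Table: [880, ∅, ∅, ∅, ∅, 399, ∅, 709, ∅, 815, 594, 959, 194]

399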